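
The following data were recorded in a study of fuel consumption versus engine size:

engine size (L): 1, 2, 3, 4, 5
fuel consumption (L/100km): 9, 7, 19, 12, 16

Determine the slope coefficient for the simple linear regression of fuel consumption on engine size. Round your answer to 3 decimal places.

n = 5, Σx = 15, Σy = 63, Σxy = 208, Σx² = 55
Sxx = Σx² − (Σx)²/n = 55 − 45 = 10
Sxy = Σxy − (Σx)(Σy)/n = 208 − 189 = 19
b = Sxy/Sxx = 19/10 = 1.9

1.900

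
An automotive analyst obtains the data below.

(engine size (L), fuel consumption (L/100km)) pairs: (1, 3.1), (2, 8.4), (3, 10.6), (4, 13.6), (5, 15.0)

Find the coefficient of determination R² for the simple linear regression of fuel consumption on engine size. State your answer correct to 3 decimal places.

0.951

n = 5, Σx = 15, Σy = 50.7, Σxy = 181.1, Σx² = 55, Σy² = 602.49
Sxx = Σx² − (Σx)²/n = 55 − 45 = 10
Sxy = Σxy − (Σx)(Σy)/n = 181.1 − 152.1 = 29
Syy = Σy² − (Σy)²/n = 602.49 − 514.098 = 88.392
R² = Sxy²/(Sxx·Syy) = (29)²/(10·88.392) = 0.951444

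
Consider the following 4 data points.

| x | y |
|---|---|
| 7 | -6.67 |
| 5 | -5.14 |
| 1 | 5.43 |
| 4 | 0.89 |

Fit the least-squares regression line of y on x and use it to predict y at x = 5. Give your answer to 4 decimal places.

-2.9752

n = 4, Σx = 17, Σy = -5.49, Σxy = -63.4, Σx² = 91
Sxx = Σx² − (Σx)²/n = 91 − 72.25 = 18.75
Sxy = Σxy − (Σx)(Σy)/n = -63.4 − (-23.3325) = -40.0675
b = Sxy/Sxx = -40.0675/18.75 = -2.136933
a = ȳ − b·x̄ = -1.3725 − (-2.136933)·4.25 = 7.709467
ŷ(5) = a + b·5 = 7.709467 + (-2.136933)·5 = -2.9752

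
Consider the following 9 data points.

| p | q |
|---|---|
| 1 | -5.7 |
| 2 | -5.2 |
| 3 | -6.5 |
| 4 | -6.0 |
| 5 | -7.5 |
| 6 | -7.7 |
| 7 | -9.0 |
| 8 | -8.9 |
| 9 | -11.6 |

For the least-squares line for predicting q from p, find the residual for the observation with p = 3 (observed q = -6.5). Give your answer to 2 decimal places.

n = 9, Σx = 45, Σy = -68.1, Σxy = -381.9, Σx² = 285
Sxx = Σx² − (Σx)²/n = 285 − 225 = 60
Sxy = Σxy − (Σx)(Σy)/n = -381.9 − (-340.5) = -41.4
b = Sxy/Sxx = -41.4/60 = -0.69
a = ȳ − b·x̄ = -7.566667 − (-0.69)·5 = -4.116667
ŷ(3) = -4.116667 + (-0.69)·3 = -6.186667
residual = y − ŷ = -6.5 − (-6.186667) = -0.313333

-0.31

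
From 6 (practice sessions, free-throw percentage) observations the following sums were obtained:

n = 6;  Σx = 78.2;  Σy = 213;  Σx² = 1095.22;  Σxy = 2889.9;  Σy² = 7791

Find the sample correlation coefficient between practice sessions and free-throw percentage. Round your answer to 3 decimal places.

0.862

Sxx = Σx² − (Σx)²/n = 1095.22 − 1019.206667 = 76.013333
Sxy = Σxy − (Σx)(Σy)/n = 2889.9 − 2776.1 = 113.8
Syy = Σy² − (Σy)²/n = 7791 − 7561.5 = 229.5
r = Sxy/√(Sxx·Syy) = 113.8/√(17445.06) = 113.8/132.079749 = 0.861601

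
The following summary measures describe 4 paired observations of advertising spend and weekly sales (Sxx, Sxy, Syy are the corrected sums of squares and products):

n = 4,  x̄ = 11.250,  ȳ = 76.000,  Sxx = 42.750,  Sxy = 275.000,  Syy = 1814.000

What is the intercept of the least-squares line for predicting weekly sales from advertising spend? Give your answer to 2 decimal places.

b = Sxy/Sxx = 275/42.75 = 6.432749
a = ȳ − b·x̄ = 76 − 6.432749·11.25 = 3.631579

3.63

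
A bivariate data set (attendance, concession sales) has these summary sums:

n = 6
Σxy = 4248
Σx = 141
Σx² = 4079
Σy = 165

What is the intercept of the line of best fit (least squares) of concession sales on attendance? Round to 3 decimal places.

Sxx = Σx² − (Σx)²/n = 4079 − 3313.5 = 765.5
Sxy = Σxy − (Σx)(Σy)/n = 4248 − 3877.5 = 370.5
b = Sxy/Sxx = 370.5/765.5 = 0.483997
a = ȳ − b·x̄ = 27.5 − 0.483997·23.5 = 16.126061

16.126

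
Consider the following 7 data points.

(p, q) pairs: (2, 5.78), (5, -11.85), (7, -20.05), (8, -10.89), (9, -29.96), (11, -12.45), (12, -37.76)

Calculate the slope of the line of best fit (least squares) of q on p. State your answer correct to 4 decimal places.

-3.2327

n = 7, Σx = 54, Σy = -117.18, Σxy = -1134.87, Σx² = 488
Sxx = Σx² − (Σx)²/n = 488 − 416.571429 = 71.428571
Sxy = Σxy − (Σx)(Σy)/n = -1134.87 − (-903.96) = -230.91
b = Sxy/Sxx = -230.91/71.428571 = -3.23274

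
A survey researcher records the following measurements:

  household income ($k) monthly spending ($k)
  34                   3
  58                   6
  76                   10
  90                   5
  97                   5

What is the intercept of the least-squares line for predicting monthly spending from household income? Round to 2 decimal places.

3.45

n = 5, Σx = 355, Σy = 29, Σxy = 2145, Σx² = 27805
Sxx = Σx² − (Σx)²/n = 27805 − 25205 = 2600
Sxy = Σxy − (Σx)(Σy)/n = 2145 − 2059 = 86
b = Sxy/Sxx = 86/2600 = 0.033077
a = ȳ − b·x̄ = 5.8 − 0.033077·71 = 3.451538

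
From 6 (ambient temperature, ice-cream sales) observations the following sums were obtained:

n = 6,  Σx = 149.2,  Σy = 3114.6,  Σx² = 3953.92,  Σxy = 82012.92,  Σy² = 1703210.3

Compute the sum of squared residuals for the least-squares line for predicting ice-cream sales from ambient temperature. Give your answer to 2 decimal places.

Sxx = Σx² − (Σx)²/n = 3953.92 − 3710.106667 = 243.813333
Sxy = Σxy − (Σx)(Σy)/n = 82012.92 − 77449.72 = 4563.2
Syy = Σy² − (Σy)²/n = 1703210.3 − 1616788.86 = 86421.44
b = Sxy/Sxx = 4563.2/243.813333 = 18.715958
SSE = Syy − b·Sxy = 86421.44 − 18.715958·4563.2 = 1016.782448

1016.78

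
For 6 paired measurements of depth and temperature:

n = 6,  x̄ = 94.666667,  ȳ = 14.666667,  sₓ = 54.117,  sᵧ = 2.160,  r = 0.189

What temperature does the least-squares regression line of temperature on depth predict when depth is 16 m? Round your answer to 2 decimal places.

b = r · sᵧ/sₓ = 0.189 · 2.16/54.117 = 0.007544
a = ȳ − b·x̄ = 14.666667 − 0.007544·94.666667 = 13.952534
ŷ(16) = a + b·16 = 13.952534 + 0.007544·16 = 14.073233

14.07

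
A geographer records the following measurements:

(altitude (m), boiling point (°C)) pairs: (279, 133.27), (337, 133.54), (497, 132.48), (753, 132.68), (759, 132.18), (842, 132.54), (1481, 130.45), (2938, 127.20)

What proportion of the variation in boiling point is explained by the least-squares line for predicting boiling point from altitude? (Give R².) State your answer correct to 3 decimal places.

n = 8, Σx = 7886, Σy = 1054.34, Σxy = 1026769.26, Σx² = 13115678, Σy² = 138984.2038
Sxx = Σx² − (Σx)²/n = 13115678 − 7773624.5 = 5342053.5
Sxy = Σxy − (Σx)(Σy)/n = 1026769.26 − 1039315.655 = -12546.395
Syy = Σy² − (Σy)²/n = 138984.2038 − 138954.10445 = 30.09935
R² = Sxy²/(Sxx·Syy) = (-12546.395)²/(5342053.5·30.09935) = 0.978977

0.979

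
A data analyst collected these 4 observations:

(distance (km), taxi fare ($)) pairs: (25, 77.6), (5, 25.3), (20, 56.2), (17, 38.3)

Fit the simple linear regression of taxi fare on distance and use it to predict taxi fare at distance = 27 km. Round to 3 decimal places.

n = 4, Σx = 67, Σy = 197.4, Σxy = 3841.6, Σx² = 1339
Sxx = Σx² − (Σx)²/n = 1339 − 1122.25 = 216.75
Sxy = Σxy − (Σx)(Σy)/n = 3841.6 − 3306.45 = 535.15
b = Sxy/Sxx = 535.15/216.75 = 2.468973
a = ȳ − b·x̄ = 49.35 − 2.468973·16.75 = 7.994694
ŷ(27) = a + b·27 = 7.994694 + 2.468973·27 = 74.656978

74.657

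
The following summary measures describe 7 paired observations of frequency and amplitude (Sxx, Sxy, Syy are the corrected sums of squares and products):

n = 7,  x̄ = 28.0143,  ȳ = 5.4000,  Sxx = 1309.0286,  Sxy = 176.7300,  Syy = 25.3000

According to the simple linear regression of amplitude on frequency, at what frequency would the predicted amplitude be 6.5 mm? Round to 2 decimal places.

36.16

b = Sxy/Sxx = 176.73/1309.0286 = 0.135009
a = ȳ − b·x̄ = 5.4 − 0.135009·28.0143 = 1.617831
Set a + b·x = 6.5: x = (6.5 − 1.617831) / 0.135009 = 36.161935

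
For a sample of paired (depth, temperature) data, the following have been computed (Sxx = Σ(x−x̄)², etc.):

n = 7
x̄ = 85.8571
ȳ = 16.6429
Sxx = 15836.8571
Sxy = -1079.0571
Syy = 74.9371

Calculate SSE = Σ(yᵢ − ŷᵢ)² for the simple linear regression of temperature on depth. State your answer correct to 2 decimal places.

b = Sxy/Sxx = -1079.0571/15836.8571 = -0.068136
SSE = Syy − b·Sxy = 74.9371 − (-0.068136)·(-1079.0571) = 1.414670

1.41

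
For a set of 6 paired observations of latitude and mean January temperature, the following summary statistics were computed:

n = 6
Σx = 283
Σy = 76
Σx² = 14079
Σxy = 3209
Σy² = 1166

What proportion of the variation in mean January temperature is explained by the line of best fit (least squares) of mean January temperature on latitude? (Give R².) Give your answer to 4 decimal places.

0.9497

Sxx = Σx² − (Σx)²/n = 14079 − 13348.166667 = 730.833333
Sxy = Σxy − (Σx)(Σy)/n = 3209 − 3584.666667 = -375.666667
Syy = Σy² − (Σy)²/n = 1166 − 962.666667 = 203.333333
R² = Sxy²/(Sxx·Syy) = (-375.666667)²/(730.833333·203.333333) = 0.949682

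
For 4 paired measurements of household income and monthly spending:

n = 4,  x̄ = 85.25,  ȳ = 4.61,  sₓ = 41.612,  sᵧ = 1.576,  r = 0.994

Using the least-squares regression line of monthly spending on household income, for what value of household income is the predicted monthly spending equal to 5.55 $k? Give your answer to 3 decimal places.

b = r · sᵧ/sₓ = 0.994 · 1.576/41.612 = 0.037646
a = ȳ − b·x̄ = 4.61 − 0.037646·85.25 = 1.400640
Set a + b·x = 5.55: x = (5.55 − 1.400640) / 0.037646 = 110.219155

110.219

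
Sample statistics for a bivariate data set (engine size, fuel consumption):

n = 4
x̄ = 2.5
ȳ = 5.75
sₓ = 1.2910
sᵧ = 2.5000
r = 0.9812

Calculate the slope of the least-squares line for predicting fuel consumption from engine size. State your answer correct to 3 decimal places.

1.900

b = r · sᵧ/sₓ = 0.9812 · 2.5/1.291 = 1.900077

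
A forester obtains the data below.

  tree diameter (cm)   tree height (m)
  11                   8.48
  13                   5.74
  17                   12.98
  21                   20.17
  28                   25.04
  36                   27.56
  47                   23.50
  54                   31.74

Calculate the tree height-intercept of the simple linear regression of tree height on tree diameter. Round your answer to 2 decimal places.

n = 8, Σx = 227, Σy = 155.21, Σxy = 5323.87, Σx² = 8225
Sxx = Σx² − (Σx)²/n = 8225 − 6441.125 = 1783.875
Sxy = Σxy − (Σx)(Σy)/n = 5323.87 − 4404.08375 = 919.78625
b = Sxy/Sxx = 919.78625/1783.875 = 0.515611
a = ȳ − b·x̄ = 19.40125 − 0.515611·28.375 = 4.770777

4.77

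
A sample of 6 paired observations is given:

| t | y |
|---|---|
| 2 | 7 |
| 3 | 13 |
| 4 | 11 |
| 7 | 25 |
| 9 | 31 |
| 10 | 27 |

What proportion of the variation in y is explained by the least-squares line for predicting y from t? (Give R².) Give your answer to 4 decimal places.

n = 6, Σx = 35, Σy = 114, Σxy = 821, Σx² = 259, Σy² = 2654
Sxx = Σx² − (Σx)²/n = 259 − 204.166667 = 54.833333
Sxy = Σxy − (Σx)(Σy)/n = 821 − 665 = 156
Syy = Σy² − (Σy)²/n = 2654 − 2166 = 488
R² = Sxy²/(Sxx·Syy) = (156)²/(54.833333·488) = 0.909462

0.9095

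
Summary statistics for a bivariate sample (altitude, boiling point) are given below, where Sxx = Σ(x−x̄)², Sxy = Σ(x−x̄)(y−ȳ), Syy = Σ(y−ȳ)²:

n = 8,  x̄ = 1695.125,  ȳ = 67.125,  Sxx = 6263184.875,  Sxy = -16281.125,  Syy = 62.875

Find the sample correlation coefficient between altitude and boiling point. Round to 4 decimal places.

-0.8204

r = Sxy/√(Sxx·Syy) = -16281.125/√(393797749.015625) = -16281.125/19844.337959 = -0.820442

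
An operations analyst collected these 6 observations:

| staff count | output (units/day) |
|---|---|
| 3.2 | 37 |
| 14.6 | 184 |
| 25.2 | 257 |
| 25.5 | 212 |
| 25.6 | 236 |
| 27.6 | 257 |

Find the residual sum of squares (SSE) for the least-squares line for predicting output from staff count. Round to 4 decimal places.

2692.9254

n = 6, Σx = 121.7, Σy = 1183, Σxy = 27822, Σx² = 2925.81, Σy² = 267963
Sxx = Σx² − (Σx)²/n = 2925.81 − 2468.481667 = 457.328333
Sxy = Σxy − (Σx)(Σy)/n = 27822 − 23995.183333 = 3826.816667
Syy = Σy² − (Σy)²/n = 267963 − 233248.166667 = 34714.833333
b = Sxy/Sxx = 3826.816667/457.328333 = 8.367766
SSE = Syy − b·Sxy = 34714.833333 − 8.367766·3826.816667 = 2692.925367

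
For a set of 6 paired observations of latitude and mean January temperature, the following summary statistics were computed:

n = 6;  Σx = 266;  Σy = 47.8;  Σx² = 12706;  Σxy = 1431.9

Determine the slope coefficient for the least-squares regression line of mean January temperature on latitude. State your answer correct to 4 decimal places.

-0.7524

Sxx = Σx² − (Σx)²/n = 12706 − 11792.666667 = 913.333333
Sxy = Σxy − (Σx)(Σy)/n = 1431.9 − 2119.133333 = -687.233333
b = Sxy/Sxx = -687.233333/913.333333 = -0.752445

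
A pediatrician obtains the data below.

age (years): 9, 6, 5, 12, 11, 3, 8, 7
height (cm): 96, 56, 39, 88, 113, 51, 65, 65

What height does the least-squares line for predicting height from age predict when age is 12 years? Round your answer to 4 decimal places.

n = 8, Σx = 61, Σy = 573, Σxy = 4822, Σx² = 529
Sxx = Σx² − (Σx)²/n = 529 − 465.125 = 63.875
Sxy = Σxy − (Σx)(Σy)/n = 4822 − 4369.125 = 452.875
b = Sxy/Sxx = 452.875/63.875 = 7.090020
a = ȳ − b·x̄ = 71.625 − 7.090020·7.625 = 17.563601
ŷ(12) = a + b·12 = 17.563601 + 7.090020·12 = 102.643836

102.6438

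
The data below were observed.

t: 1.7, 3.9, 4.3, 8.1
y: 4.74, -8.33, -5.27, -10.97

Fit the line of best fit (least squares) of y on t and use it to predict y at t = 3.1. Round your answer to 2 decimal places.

-1.87

n = 4, Σx = 18, Σy = -19.83, Σxy = -135.947, Σx² = 102.2
Sxx = Σx² − (Σx)²/n = 102.2 − 81 = 21.2
Sxy = Σxy − (Σx)(Σy)/n = -135.947 − (-89.235) = -46.712
b = Sxy/Sxx = -46.712/21.2 = -2.203396
a = ȳ − b·x̄ = -4.9575 − (-2.203396)·4.5 = 4.957783
ŷ(3.1) = a + b·3.1 = 4.957783 + (-2.203396)·3.1 = -1.872745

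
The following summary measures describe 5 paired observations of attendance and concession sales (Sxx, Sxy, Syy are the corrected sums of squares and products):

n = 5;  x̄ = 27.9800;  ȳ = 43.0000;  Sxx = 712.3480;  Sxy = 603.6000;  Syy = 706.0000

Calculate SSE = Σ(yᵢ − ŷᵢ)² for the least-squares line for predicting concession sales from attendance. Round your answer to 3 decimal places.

194.546

b = Sxy/Sxx = 603.6/712.348 = 0.847339
SSE = Syy − b·Sxy = 706 − 0.847339·603.6 = 194.546385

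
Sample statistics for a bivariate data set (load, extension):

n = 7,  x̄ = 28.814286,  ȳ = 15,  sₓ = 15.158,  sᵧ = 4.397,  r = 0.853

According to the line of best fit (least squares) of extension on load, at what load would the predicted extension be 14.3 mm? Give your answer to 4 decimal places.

b = r · sᵧ/sₓ = 0.853 · 4.397/15.158 = 0.247436
a = ȳ − b·x̄ = 15 − 0.247436·28.814286 = 7.870297
Set a + b·x = 14.3: x = (14.3 − 7.870297) / 0.247436 = 25.985276

25.9853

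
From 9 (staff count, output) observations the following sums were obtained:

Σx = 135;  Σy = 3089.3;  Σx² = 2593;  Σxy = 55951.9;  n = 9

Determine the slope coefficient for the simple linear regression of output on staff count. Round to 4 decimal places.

Sxx = Σx² − (Σx)²/n = 2593 − 2025 = 568
Sxy = Σxy − (Σx)(Σy)/n = 55951.9 − 46339.5 = 9612.4
b = Sxy/Sxx = 9612.4/568 = 16.923239

16.9232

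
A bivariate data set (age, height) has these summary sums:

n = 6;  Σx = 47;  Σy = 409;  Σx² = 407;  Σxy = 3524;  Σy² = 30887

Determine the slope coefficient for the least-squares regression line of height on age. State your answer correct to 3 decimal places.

8.245

Sxx = Σx² − (Σx)²/n = 407 − 368.166667 = 38.833333
Sxy = Σxy − (Σx)(Σy)/n = 3524 − 3203.833333 = 320.166667
b = Sxy/Sxx = 320.166667/38.833333 = 8.244635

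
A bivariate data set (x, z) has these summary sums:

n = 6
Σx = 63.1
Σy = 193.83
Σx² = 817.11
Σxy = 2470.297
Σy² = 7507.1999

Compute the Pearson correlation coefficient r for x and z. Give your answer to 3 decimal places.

0.988

Sxx = Σx² − (Σx)²/n = 817.11 − 663.601667 = 153.508333
Sxy = Σxy − (Σx)(Σy)/n = 2470.297 − 2038.4455 = 431.8515
Syy = Σy² − (Σy)²/n = 7507.1999 − 6261.67815 = 1245.52175
r = Sxy/√(Sxx·Syy) = 431.8515/√(191197.967973) = 431.8515/437.261899 = 0.987627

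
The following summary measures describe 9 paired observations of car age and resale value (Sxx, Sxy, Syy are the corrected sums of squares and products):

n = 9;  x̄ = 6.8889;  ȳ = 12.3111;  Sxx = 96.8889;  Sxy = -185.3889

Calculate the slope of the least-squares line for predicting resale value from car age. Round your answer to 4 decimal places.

-1.9134

b = Sxy/Sxx = -185.3889/96.8889 = -1.913417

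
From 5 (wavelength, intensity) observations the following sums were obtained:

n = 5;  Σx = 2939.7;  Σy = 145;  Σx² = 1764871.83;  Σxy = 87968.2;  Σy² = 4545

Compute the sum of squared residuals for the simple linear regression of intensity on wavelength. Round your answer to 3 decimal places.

Sxx = Σx² − (Σx)²/n = 1764871.83 − 1728367.218 = 36504.612
Sxy = Σxy − (Σx)(Σy)/n = 87968.2 − 85251.3 = 2716.9
Syy = Σy² − (Σy)²/n = 4545 − 4205 = 340
b = Sxy/Sxx = 2716.9/36504.612 = 0.074426
SSE = Syy − b·Sxy = 340 − 0.074426·2716.9 = 137.791424

137.791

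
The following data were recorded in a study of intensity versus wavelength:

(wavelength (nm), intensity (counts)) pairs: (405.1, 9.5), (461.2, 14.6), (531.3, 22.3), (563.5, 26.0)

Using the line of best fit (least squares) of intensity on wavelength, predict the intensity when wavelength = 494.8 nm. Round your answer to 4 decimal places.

18.5736

n = 4, Σx = 1961.1, Σy = 72.4, Σxy = 37080.96, Σx² = 976623.39
Sxx = Σx² − (Σx)²/n = 976623.39 − 961478.3025 = 15145.0875
Sxy = Σxy − (Σx)(Σy)/n = 37080.96 − 35495.91 = 1585.05
b = Sxy/Sxx = 1585.05/15145.0875 = 0.104658
a = ȳ − b·x̄ = 18.1 − 0.104658·490.275 = -33.211053
ŷ(494.8) = a + b·494.8 = -33.211053 + 0.104658·494.8 = 18.573576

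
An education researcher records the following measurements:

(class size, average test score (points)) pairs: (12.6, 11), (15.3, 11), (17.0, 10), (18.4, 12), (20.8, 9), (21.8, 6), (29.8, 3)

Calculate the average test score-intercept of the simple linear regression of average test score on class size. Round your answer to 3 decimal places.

18.964

n = 7, Σx = 135.7, Σy = 62, Σxy = 1105.1, Σx² = 2816.33
Sxx = Σx² − (Σx)²/n = 2816.33 − 2630.641429 = 185.688571
Sxy = Σxy − (Σx)(Σy)/n = 1105.1 − 1201.914286 = -96.814286
b = Sxy/Sxx = -96.814286/185.688571 = -0.521380
a = ȳ − b·x̄ = 8.857143 − (-0.521380)·19.385714 = 18.964464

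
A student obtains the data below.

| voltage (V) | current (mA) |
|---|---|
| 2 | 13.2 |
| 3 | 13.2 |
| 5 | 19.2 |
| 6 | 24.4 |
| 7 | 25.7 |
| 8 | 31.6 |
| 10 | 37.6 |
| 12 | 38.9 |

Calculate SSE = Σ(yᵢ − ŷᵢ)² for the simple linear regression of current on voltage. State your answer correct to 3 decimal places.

n = 8, Σx = 53, Σy = 203.8, Σxy = 1583.9, Σx² = 431, Σy² = 5898.5
Sxx = Σx² − (Σx)²/n = 431 − 351.125 = 79.875
Sxy = Σxy − (Σx)(Σy)/n = 1583.9 − 1350.175 = 233.725
Syy = Σy² − (Σy)²/n = 5898.5 − 5191.805 = 706.695
b = Sxy/Sxx = 233.725/79.875 = 2.926135
SSE = Syy − b·Sxy = 706.695 − 2.926135·233.725 = 22.784194

22.784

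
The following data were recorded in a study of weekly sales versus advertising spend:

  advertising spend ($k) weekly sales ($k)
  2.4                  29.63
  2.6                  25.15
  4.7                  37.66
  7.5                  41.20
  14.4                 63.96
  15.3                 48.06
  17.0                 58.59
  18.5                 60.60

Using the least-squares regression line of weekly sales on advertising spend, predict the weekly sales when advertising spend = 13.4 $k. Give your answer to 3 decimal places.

51.888

n = 8, Σx = 82.4, Σy = 364.85, Σxy = 4395.976, Σx² = 1163.56
Sxx = Σx² − (Σx)²/n = 1163.56 − 848.72 = 314.84
Sxy = Σxy − (Σx)(Σy)/n = 4395.976 − 3757.955 = 638.021
b = Sxy/Sxx = 638.021/314.84 = 2.026493
a = ȳ − b·x̄ = 45.60625 − 2.026493·10.3 = 24.733374
ŷ(13.4) = a + b·13.4 = 24.733374 + 2.026493·13.4 = 51.888378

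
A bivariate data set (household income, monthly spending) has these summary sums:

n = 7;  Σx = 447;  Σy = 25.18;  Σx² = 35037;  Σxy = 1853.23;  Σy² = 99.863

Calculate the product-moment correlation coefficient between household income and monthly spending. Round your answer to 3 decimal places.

Sxx = Σx² − (Σx)²/n = 35037 − 28544.142857 = 6492.857143
Sxy = Σxy − (Σx)(Σy)/n = 1853.23 − 1607.922857 = 245.307143
Syy = Σy² − (Σy)²/n = 99.863 − 90.576057 = 9.286943
r = Sxy/√(Sxx·Syy) = 245.307143/√(60298.793265) = 245.307143/245.558126 = 0.998978

0.999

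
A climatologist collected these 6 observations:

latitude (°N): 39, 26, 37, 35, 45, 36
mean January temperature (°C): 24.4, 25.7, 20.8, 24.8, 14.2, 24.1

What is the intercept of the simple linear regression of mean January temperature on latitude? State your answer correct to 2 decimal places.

42.21

n = 6, Σx = 218, Σy = 134, Σxy = 4764, Σx² = 8112
Sxx = Σx² − (Σx)²/n = 8112 − 7920.666667 = 191.333333
Sxy = Σxy − (Σx)(Σy)/n = 4764 − 4868.666667 = -104.666667
b = Sxy/Sxx = -104.666667/191.333333 = -0.547038
a = ȳ − b·x̄ = 22.333333 − (-0.547038)·36.333333 = 42.209059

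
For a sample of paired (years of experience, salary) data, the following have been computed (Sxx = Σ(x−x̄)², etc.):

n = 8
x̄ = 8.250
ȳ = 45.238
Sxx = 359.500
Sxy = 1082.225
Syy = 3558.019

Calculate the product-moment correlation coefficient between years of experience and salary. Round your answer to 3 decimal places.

r = Sxy/√(Sxx·Syy) = 1082.225/√(1279107.8305) = 1082.225/1130.976494 = 0.956894

0.957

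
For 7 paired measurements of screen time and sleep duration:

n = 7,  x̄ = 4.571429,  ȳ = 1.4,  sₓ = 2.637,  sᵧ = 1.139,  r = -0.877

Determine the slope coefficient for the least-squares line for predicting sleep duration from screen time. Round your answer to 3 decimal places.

b = r · sᵧ/sₓ = -0.877 · 1.139/2.637 = -0.378803

-0.379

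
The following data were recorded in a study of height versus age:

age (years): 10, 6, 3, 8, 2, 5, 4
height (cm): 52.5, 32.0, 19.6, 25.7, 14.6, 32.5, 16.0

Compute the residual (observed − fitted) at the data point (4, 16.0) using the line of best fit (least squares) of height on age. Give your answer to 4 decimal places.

-5.8707

n = 7, Σx = 38, Σy = 192.9, Σxy = 1237.1, Σx² = 254
Sxx = Σx² − (Σx)²/n = 254 − 206.285714 = 47.714286
Sxy = Σxy − (Σx)(Σy)/n = 1237.1 − 1047.171429 = 189.928571
b = Sxy/Sxx = 189.928571/47.714286 = 3.980539
a = ȳ − b·x̄ = 27.557143 − 3.980539·5.428571 = 5.948503
ŷ(4) = 5.948503 + 3.980539·4 = 21.870659
residual = y − ŷ = 16.0 − 21.870659 = -5.870659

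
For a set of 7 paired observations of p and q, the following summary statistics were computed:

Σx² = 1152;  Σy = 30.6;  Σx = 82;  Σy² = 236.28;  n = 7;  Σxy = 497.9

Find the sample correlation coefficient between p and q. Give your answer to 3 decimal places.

0.995

Sxx = Σx² − (Σx)²/n = 1152 − 960.571429 = 191.428571
Sxy = Σxy − (Σx)(Σy)/n = 497.9 − 358.457143 = 139.442857
Syy = Σy² − (Σy)²/n = 236.28 − 133.765714 = 102.514286
r = Sxy/√(Sxx·Syy) = 139.442857/√(19624.163265) = 139.442857/140.086271 = 0.995407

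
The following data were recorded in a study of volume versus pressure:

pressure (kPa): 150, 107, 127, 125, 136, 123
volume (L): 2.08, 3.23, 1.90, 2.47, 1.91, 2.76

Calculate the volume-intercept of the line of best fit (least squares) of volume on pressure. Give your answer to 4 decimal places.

6.1292

n = 6, Σx = 768, Σy = 14.35, Σxy = 1806.9, Σx² = 99328
Sxx = Σx² − (Σx)²/n = 99328 − 98304 = 1024
Sxy = Σxy − (Σx)(Σy)/n = 1806.9 − 1836.8 = -29.9
b = Sxy/Sxx = -29.9/1024 = -0.029199
a = ȳ − b·x̄ = 2.391667 − (-0.029199)·128 = 6.129167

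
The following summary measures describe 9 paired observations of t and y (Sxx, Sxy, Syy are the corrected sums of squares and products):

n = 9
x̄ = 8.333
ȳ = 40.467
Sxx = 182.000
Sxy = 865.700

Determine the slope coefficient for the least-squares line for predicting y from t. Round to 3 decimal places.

4.757

b = Sxy/Sxx = 865.7/182 = 4.756593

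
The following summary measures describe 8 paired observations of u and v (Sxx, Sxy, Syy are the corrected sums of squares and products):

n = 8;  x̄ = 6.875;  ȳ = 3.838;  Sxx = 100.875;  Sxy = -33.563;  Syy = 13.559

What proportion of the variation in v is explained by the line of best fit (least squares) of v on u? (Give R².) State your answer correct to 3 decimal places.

R² = Sxy²/(Sxx·Syy) = (-33.563)²/(100.875·13.559) = 0.823589

0.824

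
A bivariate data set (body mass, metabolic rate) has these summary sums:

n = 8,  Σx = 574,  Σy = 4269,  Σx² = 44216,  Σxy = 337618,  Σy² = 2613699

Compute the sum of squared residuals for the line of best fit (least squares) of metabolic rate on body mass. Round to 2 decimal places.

Sxx = Σx² − (Σx)²/n = 44216 − 41184.5 = 3031.5
Sxy = Σxy − (Σx)(Σy)/n = 337618 − 306300.75 = 31317.25
Syy = Σy² − (Σy)²/n = 2613699 − 2278045.125 = 335653.875
b = Sxy/Sxx = 31317.25/3031.5 = 10.330612
SSE = Syy − b·Sxy = 335653.875 − 10.330612·31317.25 = 12127.519215

12127.52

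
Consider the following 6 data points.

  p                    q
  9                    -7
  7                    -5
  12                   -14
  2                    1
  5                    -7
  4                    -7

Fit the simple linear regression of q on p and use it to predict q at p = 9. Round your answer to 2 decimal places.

n = 6, Σx = 39, Σy = -39, Σxy = -327, Σx² = 319
Sxx = Σx² − (Σx)²/n = 319 − 253.5 = 65.5
Sxy = Σxy − (Σx)(Σy)/n = -327 − (-253.5) = -73.5
b = Sxy/Sxx = -73.5/65.5 = -1.122137
a = ȳ − b·x̄ = -6.5 − (-1.122137)·6.5 = 0.793893
ŷ(9) = a + b·9 = 0.793893 + (-1.122137)·9 = -9.305344

-9.31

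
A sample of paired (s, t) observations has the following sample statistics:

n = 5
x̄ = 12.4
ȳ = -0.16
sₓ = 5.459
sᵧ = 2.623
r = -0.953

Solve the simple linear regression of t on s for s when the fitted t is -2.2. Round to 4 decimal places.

b = r · sᵧ/sₓ = -0.953 · 2.623/5.459 = -0.457908
a = ȳ − b·x̄ = -0.16 − (-0.457908)·12.4 = 5.518057
Set a + b·x = -2.2: x = (-2.2 − 5.518057) / (-0.457908) = 16.855045

16.8550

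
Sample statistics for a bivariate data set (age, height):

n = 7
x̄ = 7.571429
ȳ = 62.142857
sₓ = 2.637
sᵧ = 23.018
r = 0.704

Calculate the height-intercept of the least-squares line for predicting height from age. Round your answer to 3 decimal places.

b = r · sᵧ/sₓ = 0.704 · 23.018/2.637 = 6.145116
a = ȳ − b·x̄ = 62.142857 − 6.145116·7.571429 = 15.615544

15.616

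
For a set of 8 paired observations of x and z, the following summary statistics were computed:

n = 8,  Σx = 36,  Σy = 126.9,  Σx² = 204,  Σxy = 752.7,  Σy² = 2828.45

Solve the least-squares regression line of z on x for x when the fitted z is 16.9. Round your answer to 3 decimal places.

4.740

Sxx = Σx² − (Σx)²/n = 204 − 162 = 42
Sxy = Σxy − (Σx)(Σy)/n = 752.7 − 571.05 = 181.65
b = Sxy/Sxx = 181.65/42 = 4.325
a = ȳ − b·x̄ = 15.8625 − 4.325·4.5 = -3.6
Set a + b·x = 16.9: x = (16.9 − (-3.6)) / 4.325 = 4.739884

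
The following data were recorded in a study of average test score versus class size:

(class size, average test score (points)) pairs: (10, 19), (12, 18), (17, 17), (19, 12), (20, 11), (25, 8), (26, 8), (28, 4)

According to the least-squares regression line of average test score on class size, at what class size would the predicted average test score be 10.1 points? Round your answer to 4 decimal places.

22.1318

n = 8, Σx = 157, Σy = 97, Σxy = 1663, Σx² = 3379
Sxx = Σx² − (Σx)²/n = 3379 − 3081.125 = 297.875
Sxy = Σxy − (Σx)(Σy)/n = 1663 − 1903.625 = -240.625
b = Sxy/Sxx = -240.625/297.875 = -0.807805
a = ȳ − b·x̄ = 12.125 − (-0.807805)·19.625 = 27.978179
Set a + b·x = 10.1: x = (10.1 − 27.978179) / (-0.807805) = 22.131792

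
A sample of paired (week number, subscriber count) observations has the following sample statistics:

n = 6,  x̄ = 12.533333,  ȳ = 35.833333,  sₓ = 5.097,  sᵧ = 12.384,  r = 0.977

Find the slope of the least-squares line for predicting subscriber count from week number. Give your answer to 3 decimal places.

b = r · sᵧ/sₓ = 0.977 · 12.384/5.097 = 2.373782

2.374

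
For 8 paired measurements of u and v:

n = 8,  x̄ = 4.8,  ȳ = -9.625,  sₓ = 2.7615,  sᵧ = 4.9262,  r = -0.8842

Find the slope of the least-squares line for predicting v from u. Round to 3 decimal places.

-1.577

b = r · sᵧ/sₓ = -0.8842 · 4.9262/2.7615 = -1.577312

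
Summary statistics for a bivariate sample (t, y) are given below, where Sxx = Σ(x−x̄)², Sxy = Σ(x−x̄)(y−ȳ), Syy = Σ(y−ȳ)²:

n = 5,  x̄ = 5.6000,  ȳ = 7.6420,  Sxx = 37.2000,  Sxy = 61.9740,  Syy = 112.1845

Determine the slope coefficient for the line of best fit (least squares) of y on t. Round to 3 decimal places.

b = Sxy/Sxx = 61.974/37.2 = 1.665968

1.666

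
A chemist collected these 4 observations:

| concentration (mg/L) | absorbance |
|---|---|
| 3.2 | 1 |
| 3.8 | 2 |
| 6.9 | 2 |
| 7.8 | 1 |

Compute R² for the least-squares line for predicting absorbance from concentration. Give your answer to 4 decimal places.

n = 4, Σx = 21.7, Σy = 6, Σxy = 32.4, Σx² = 133.13, Σy² = 10
Sxx = Σx² − (Σx)²/n = 133.13 − 117.7225 = 15.4075
Sxy = Σxy − (Σx)(Σy)/n = 32.4 − 32.55 = -0.15
Syy = Σy² − (Σy)²/n = 10 − 9 = 1
R² = Sxy²/(Sxx·Syy) = (-0.15)²/(15.4075·1) = 0.001460

0.0015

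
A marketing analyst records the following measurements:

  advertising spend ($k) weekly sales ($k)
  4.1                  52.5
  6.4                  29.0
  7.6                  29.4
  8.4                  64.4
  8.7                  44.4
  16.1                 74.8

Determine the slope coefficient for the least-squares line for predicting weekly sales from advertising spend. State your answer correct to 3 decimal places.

2.887

n = 6, Σx = 51.3, Σy = 294.5, Σxy = 2755.81, Σx² = 520.99
Sxx = Σx² − (Σx)²/n = 520.99 − 438.615 = 82.375
Sxy = Σxy − (Σx)(Σy)/n = 2755.81 − 2517.975 = 237.835
b = Sxy/Sxx = 237.835/82.375 = 2.887223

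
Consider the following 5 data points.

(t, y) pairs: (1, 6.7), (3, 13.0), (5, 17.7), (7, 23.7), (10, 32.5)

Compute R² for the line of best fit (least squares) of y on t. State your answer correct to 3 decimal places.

n = 5, Σx = 26, Σy = 93.6, Σxy = 625.1, Σx² = 184, Σy² = 2145.12
Sxx = Σx² − (Σx)²/n = 184 − 135.2 = 48.8
Sxy = Σxy − (Σx)(Σy)/n = 625.1 − 486.72 = 138.38
Syy = Σy² − (Σy)²/n = 2145.12 − 1752.192 = 392.928
R² = Sxy²/(Sxx·Syy) = (138.38)²/(48.8·392.928) = 0.998651

0.999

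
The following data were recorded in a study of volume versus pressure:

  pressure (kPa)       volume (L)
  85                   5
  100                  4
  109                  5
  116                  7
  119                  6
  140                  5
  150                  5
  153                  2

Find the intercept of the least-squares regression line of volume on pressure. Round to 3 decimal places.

7.417

n = 8, Σx = 972, Σy = 39, Σxy = 4652, Σx² = 122232
Sxx = Σx² − (Σx)²/n = 122232 − 118098 = 4134
Sxy = Σxy − (Σx)(Σy)/n = 4652 − 4738.5 = -86.5
b = Sxy/Sxx = -86.5/4134 = -0.020924
a = ȳ − b·x̄ = 4.875 − (-0.020924)·121.5 = 7.417271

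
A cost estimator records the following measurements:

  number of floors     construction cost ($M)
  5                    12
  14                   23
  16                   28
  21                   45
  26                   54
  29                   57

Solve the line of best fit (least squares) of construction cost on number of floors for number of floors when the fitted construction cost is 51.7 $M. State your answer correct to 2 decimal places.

25.93

n = 6, Σx = 111, Σy = 219, Σxy = 4832, Σx² = 2435
Sxx = Σx² − (Σx)²/n = 2435 − 2053.5 = 381.5
Sxy = Σxy − (Σx)(Σy)/n = 4832 − 4051.5 = 780.5
b = Sxy/Sxx = 780.5/381.5 = 2.045872
a = ȳ − b·x̄ = 36.5 − 2.045872·18.5 = -1.348624
Set a + b·x = 51.7: x = (51.7 − (-1.348624)) / 2.045872 = 25.929596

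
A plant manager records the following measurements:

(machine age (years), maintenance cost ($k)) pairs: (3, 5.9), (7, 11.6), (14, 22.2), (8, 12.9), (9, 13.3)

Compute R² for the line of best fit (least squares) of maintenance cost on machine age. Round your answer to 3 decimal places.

0.989

n = 5, Σx = 41, Σy = 65.9, Σxy = 632.6, Σx² = 399, Σy² = 1005.51
Sxx = Σx² − (Σx)²/n = 399 − 336.2 = 62.8
Sxy = Σxy − (Σx)(Σy)/n = 632.6 − 540.38 = 92.22
Syy = Σy² − (Σy)²/n = 1005.51 − 868.562 = 136.948
R² = Sxy²/(Sxx·Syy) = (92.22)²/(62.8·136.948) = 0.988860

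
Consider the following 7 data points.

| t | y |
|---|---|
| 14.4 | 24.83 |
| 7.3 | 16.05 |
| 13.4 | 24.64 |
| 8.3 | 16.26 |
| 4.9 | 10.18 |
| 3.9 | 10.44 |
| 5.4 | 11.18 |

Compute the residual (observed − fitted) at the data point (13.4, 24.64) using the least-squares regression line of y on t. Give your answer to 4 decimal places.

0.6098

n = 7, Σx = 57.6, Σy = 113.58, Σxy = 1090.821, Σx² = 577.48
Sxx = Σx² − (Σx)²/n = 577.48 − 473.965714 = 103.514286
Sxy = Σxy − (Σx)(Σy)/n = 1090.821 − 934.601143 = 156.219857
b = Sxy/Sxx = 156.219857/103.514286 = 1.509162
a = ȳ − b·x̄ = 16.225714 − 1.509162·8.228571 = 3.807465
ŷ(13.4) = 3.807465 + 1.509162·13.4 = 24.030239
residual = y − ŷ = 24.64 − 24.030239 = 0.609761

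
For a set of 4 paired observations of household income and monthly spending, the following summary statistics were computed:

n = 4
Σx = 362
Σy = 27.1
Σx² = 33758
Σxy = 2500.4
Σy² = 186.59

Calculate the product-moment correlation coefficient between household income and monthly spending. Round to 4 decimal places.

Sxx = Σx² − (Σx)²/n = 33758 − 32761 = 997
Sxy = Σxy − (Σx)(Σy)/n = 2500.4 − 2452.55 = 47.85
Syy = Σy² − (Σy)²/n = 186.59 − 183.6025 = 2.9875
r = Sxy/√(Sxx·Syy) = 47.85/√(2978.5375) = 47.85/54.575979 = 0.876759

0.8768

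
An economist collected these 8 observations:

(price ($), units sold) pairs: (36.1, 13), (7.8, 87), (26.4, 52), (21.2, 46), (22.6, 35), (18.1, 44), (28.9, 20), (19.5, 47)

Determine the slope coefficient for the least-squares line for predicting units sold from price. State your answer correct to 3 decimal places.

n = 8, Σx = 180.6, Σy = 344, Σxy = 6577.8, Σx² = 4564.28
Sxx = Σx² − (Σx)²/n = 4564.28 − 4077.045 = 487.235
Sxy = Σxy − (Σx)(Σy)/n = 6577.8 − 7765.8 = -1188
b = Sxy/Sxx = -1188/487.235 = -2.438248

-2.438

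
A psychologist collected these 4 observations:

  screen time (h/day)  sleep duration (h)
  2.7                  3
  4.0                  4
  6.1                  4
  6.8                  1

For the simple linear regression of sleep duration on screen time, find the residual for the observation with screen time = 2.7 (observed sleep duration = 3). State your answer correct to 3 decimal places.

n = 4, Σx = 19.6, Σy = 12, Σxy = 55.3, Σx² = 106.74
Sxx = Σx² − (Σx)²/n = 106.74 − 96.04 = 10.7
Sxy = Σxy − (Σx)(Σy)/n = 55.3 − 58.8 = -3.5
b = Sxy/Sxx = -3.5/10.7 = -0.327103
a = ȳ − b·x̄ = 3 − (-0.327103)·4.9 = 4.602804
ŷ(2.7) = 4.602804 + (-0.327103)·2.7 = 3.719626
residual = y − ŷ = 3 − 3.719626 = -0.719626

-0.720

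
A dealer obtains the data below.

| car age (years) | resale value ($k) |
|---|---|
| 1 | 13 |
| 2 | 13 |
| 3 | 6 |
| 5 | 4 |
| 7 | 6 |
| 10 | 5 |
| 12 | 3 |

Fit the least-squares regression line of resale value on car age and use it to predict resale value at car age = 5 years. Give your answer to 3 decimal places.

7.700

n = 7, Σx = 40, Σy = 50, Σxy = 205, Σx² = 332
Sxx = Σx² − (Σx)²/n = 332 − 228.571429 = 103.428571
Sxy = Σxy − (Σx)(Σy)/n = 205 − 285.714286 = -80.714286
b = Sxy/Sxx = -80.714286/103.428571 = -0.780387
a = ȳ − b·x̄ = 7.142857 − (-0.780387)·5.714286 = 11.602210
ŷ(5) = a + b·5 = 11.602210 + (-0.780387)·5 = 7.700276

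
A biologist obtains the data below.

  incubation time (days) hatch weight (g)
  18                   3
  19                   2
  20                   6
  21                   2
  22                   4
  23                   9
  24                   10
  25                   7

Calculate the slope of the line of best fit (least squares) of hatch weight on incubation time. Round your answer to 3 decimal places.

0.940

n = 8, Σx = 172, Σy = 43, Σxy = 964, Σx² = 3740
Sxx = Σx² − (Σx)²/n = 3740 − 3698 = 42
Sxy = Σxy − (Σx)(Σy)/n = 964 − 924.5 = 39.5
b = Sxy/Sxx = 39.5/42 = 0.940476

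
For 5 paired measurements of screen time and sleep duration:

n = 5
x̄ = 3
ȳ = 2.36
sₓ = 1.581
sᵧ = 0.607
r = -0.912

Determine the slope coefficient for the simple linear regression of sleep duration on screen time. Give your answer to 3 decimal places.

-0.350

b = r · sᵧ/sₓ = -0.912 · 0.607/1.581 = -0.350148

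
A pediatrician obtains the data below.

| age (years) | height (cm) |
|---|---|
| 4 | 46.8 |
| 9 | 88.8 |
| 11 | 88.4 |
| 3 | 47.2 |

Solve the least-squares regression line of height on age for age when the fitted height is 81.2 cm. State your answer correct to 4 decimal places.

n = 4, Σx = 27, Σy = 271.2, Σxy = 2100.4, Σx² = 227
Sxx = Σx² − (Σx)²/n = 227 − 182.25 = 44.75
Sxy = Σxy − (Σx)(Σy)/n = 2100.4 − 1830.6 = 269.8
b = Sxy/Sxx = 269.8/44.75 = 6.029050
a = ȳ − b·x̄ = 67.8 − 6.029050·6.75 = 27.103911
Set a + b·x = 81.2: x = (81.2 − 27.103911) / 6.029050 = 8.972572

8.9726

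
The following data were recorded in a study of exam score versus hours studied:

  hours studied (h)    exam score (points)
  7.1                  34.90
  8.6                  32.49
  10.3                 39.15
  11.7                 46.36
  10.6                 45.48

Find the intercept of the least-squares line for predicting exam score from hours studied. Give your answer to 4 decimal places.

11.2829

n = 5, Σx = 48.3, Σy = 198.38, Σxy = 1954.949, Σx² = 479.71
Sxx = Σx² − (Σx)²/n = 479.71 − 466.578 = 13.132
Sxy = Σxy − (Σx)(Σy)/n = 1954.949 − 1916.3508 = 38.5982
b = Sxy/Sxx = 38.5982/13.132 = 2.939248
a = ȳ − b·x̄ = 39.676 − 2.939248·9.66 = 11.282868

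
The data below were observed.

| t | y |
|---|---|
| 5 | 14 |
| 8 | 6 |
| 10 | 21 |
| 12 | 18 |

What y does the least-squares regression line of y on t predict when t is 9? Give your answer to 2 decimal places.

n = 4, Σx = 35, Σy = 59, Σxy = 544, Σx² = 333
Sxx = Σx² − (Σx)²/n = 333 − 306.25 = 26.75
Sxy = Σxy − (Σx)(Σy)/n = 544 − 516.25 = 27.75
b = Sxy/Sxx = 27.75/26.75 = 1.037383
a = ȳ − b·x̄ = 14.75 − 1.037383·8.75 = 5.672897
ŷ(9) = a + b·9 = 5.672897 + 1.037383·9 = 15.009346

15.01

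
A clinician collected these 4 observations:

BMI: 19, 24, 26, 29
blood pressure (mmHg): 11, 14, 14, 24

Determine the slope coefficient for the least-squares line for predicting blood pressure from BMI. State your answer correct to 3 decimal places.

n = 4, Σx = 98, Σy = 63, Σxy = 1605, Σx² = 2454
Sxx = Σx² − (Σx)²/n = 2454 − 2401 = 53
Sxy = Σxy − (Σx)(Σy)/n = 1605 − 1543.5 = 61.5
b = Sxy/Sxx = 61.5/53 = 1.160377

1.160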